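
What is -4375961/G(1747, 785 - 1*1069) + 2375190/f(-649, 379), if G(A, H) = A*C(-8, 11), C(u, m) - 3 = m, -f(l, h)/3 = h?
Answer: -21022621559/9269582 ≈ -2267.9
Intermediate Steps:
f(l, h) = -3*h
C(u, m) = 3 + m
G(A, H) = 14*A (G(A, H) = A*(3 + 11) = A*14 = 14*A)
-4375961/G(1747, 785 - 1*1069) + 2375190/f(-649, 379) = -4375961/(14*1747) + 2375190/((-3*379)) = -4375961/24458 + 2375190/(-1137) = -4375961*1/24458 + 2375190*(-1/1137) = -4375961/24458 - 791730/379 = -21022621559/9269582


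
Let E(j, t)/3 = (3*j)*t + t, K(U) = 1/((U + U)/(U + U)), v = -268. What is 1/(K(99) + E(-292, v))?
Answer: 1/703501 ≈ 1.4215e-6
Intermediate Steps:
K(U) = 1 (K(U) = 1/((2*U)/((2*U))) = 1/((2*U)*(1/(2*U))) = 1/1 = 1)
E(j, t) = 3*t + 9*j*t (E(j, t) = 3*((3*j)*t + t) = 3*(3*j*t + t) = 3*(t + 3*j*t) = 3*t + 9*j*t)
1/(K(99) + E(-292, v)) = 1/(1 + 3*(-268)*(1 + 3*(-292))) = 1/(1 + 3*(-268)*(1 - 876)) = 1/(1 + 3*(-268)*(-875)) = 1/(1 + 703500) = 1/703501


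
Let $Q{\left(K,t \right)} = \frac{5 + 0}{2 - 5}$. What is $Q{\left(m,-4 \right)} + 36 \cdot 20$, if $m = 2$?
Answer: $\frac{2155}{3} \approx 718.33$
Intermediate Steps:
$Q{\left(K,t \right)} = - \frac{5}{3}$ ($Q{\left(K,t \right)} = \frac{5}{-3} = 5 \left(- \frac{1}{3}\right) = - \frac{5}{3}$)
$Q{\left(m,-4 \right)} + 36 \cdot 20 = - \frac{5}{3} + 36 \cdot 20 = - \frac{5}{3} + 720 = \frac{2155}{3}$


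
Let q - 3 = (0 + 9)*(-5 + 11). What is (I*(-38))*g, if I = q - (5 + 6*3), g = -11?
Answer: 14212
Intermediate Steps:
q = 57 (q = 3 + (0 + 9)*(-5 + 11) = 3 + 9*6 = 3 + 54 = 57)
I = 34 (I = 57 - (5 + 6*3) = 57 - (5 + 18) = 57 - 1*23 = 57 - 23 = 34)
(I*(-38))*g = (34*(-38))*(-11) = -1292*(-11) = 14212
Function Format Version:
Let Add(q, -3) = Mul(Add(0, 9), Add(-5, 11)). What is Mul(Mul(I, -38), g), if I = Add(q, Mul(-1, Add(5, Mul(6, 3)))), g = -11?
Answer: 14212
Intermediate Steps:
q = 57 (q = Add(3, Mul(Add(0, 9), Add(-5, 11))) = Add(3, Mul(9, 6)) = Add(3, 54) = 57)
I = 34 (I = Add(57, Mul(-1, Add(5, Mul(6, 3)))) = Add(57, Mul(-1, Add(5, 18))) = Add(57, Mul(-1, 23)) = Add(57, -23) = 34)
Mul(Mul(I, -38), g) = Mul(Mul(34, -38), -11) = Mul(-1292, -11) = 14212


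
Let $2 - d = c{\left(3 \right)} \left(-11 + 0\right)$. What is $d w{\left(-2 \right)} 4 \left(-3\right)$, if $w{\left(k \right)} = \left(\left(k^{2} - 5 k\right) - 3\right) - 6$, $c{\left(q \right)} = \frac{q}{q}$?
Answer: $-780$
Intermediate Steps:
$c{\left(q \right)} = 1$
$d = 13$ ($d = 2 - 1 \left(-11 + 0\right) = 2 - 1 \left(-11\right) = 2 - -11 = 2 + 11 = 13$)
$w{\left(k \right)} = -9 + k^{2} - 5 k$ ($w{\left(k \right)} = \left(-3 + k^{2} - 5 k\right) - 6 = -9 + k^{2} - 5 k$)
$d w{\left(-2 \right)} 4 \left(-3\right) = 13 \left(-9 + \left(-2\right)^{2} - -10\right) 4 \left(-3\right) = 13 \left(-9 + 4 + 10\right) 4 \left(-3\right) = 13 \cdot 5 \cdot 4 \left(-3\right) = 13 \cdot 20 \left(-3\right) = 13 \left(-60\right) = -780$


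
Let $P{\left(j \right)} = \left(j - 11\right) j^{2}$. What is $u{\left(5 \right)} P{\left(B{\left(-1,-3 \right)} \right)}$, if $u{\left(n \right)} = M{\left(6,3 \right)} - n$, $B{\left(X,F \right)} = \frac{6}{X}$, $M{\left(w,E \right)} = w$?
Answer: $-612$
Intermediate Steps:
$u{\left(n \right)} = 6 - n$
$P{\left(j \right)} = j^{2} \left(-11 + j\right)$ ($P{\left(j \right)} = \left(j - 11\right) j^{2} = \left(-11 + j\right) j^{2} = j^{2} \left(-11 + j\right)$)
$u{\left(5 \right)} P{\left(B{\left(-1,-3 \right)} \right)} = \left(6 - 5\right) \left(\frac{6}{-1}\right)^{2} \left(-11 + \frac{6}{-1}\right) = \left(6 - 5\right) \left(6 \left(-1\right)\right)^{2} \left(-11 + 6 \left(-1\right)\right) = 1 \left(-6\right)^{2} \left(-11 - 6\right) = 1 \cdot 36 \left(-17\right) = 1 \left(-612\right) = -612$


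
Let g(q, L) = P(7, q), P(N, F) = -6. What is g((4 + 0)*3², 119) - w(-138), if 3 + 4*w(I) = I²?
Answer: -19065/4 ≈ -4766.3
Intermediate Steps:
w(I) = -¾ + I²/4
g(q, L) = -6
g((4 + 0)*3², 119) - w(-138) = -6 - (-¾ + (¼)*(-138)²) = -6 - (-¾ + (¼)*19044) = -6 - (-¾ + 4761) = -6 - 1*19041/4 = -6 - 19041/4 = -19065/4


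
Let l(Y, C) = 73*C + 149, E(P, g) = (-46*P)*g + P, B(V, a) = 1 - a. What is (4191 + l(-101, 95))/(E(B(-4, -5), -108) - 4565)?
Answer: 11275/25249 ≈ 0.44655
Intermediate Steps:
E(P, g) = P - 46*P*g (E(P, g) = -46*P*g + P = P - 46*P*g)
l(Y, C) = 149 + 73*C
(4191 + l(-101, 95))/(E(B(-4, -5), -108) - 4565) = (4191 + (149 + 73*95))/((1 - 1*(-5))*(1 - 46*(-108)) - 4565) = (4191 + (149 + 6935))/((1 + 5)*(1 + 4968) - 4565) = (4191 + 7084)/(6*4969 - 4565) = 11275/(29814 - 4565) = 11275/25249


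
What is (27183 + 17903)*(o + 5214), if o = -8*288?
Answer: 131200260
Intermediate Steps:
o = -2304
(27183 + 17903)*(o + 5214) = (27183 + 17903)*(-2304 + 5214) = 45086*2910 = 131200260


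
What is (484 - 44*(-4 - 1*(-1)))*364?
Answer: 224224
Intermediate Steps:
(484 - 44*(-4 - 1*(-1)))*364 = (484 - 44*(-4 + 1))*364 = (484 - 44*(-3))*364 = (484 + 132)*364 = 616*364 = 224224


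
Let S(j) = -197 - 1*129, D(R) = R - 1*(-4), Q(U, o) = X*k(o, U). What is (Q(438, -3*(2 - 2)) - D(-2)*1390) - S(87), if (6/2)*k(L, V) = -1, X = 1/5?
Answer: -36811/15 ≈ -2454.1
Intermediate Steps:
X = ⅕ ≈ 0.20000
k(L, V) = -⅓ (k(L, V) = (⅓)*(-1) = -⅓)
Q(U, o) = -1/15 (Q(U, o) = (⅕)*(-⅓) = -1/15)
D(R) = 4 + R (D(R) = R + 4 = 4 + R)
S(j) = -326 (S(j) = -197 - 129 = -326)
(Q(438, -3*(2 - 2)) - D(-2)*1390) - S(87) = (-1/15 - (4 - 2)*1390) - 1*(-326) = (-1/15 - 2*1390) + 326 = (-1/15 - 1*2780) + 326 = (-1/15 - 2780) + 326 = -41701/15 + 326 = -36811/15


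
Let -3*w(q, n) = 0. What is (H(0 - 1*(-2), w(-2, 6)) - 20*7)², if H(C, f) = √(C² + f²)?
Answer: 19044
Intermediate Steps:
w(q, n) = 0 (w(q, n) = -⅓*0 = 0)
(H(0 - 1*(-2), w(-2, 6)) - 20*7)² = (√((0 - 1*(-2))² + 0²) - 20*7)² = (√((0 + 2)² + 0) - 140)² = (√(2² + 0) - 140)² = (√(4 + 0) - 140)² = (√4 - 140)² = (2 - 140)² = (-138)² = 19044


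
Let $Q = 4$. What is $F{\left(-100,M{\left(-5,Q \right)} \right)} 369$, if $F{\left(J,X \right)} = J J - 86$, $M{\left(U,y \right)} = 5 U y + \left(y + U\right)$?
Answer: $3658266$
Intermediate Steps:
$M{\left(U,y \right)} = U + y + 5 U y$ ($M{\left(U,y \right)} = 5 U y + \left(U + y\right) = U + y + 5 U y$)
$F{\left(J,X \right)} = -86 + J^{2}$ ($F{\left(J,X \right)} = J^{2} - 86 = -86 + J^{2}$)
$F{\left(-100,M{\left(-5,Q \right)} \right)} 369 = \left(-86 + \left(-100\right)^{2}\right) 369 = \left(-86 + 10000\right) 369 = 9914 \cdot 369 = 3658266$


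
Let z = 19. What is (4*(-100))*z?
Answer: -7600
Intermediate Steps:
(4*(-100))*z = (4*(-100))*19 = -400*19 = -7600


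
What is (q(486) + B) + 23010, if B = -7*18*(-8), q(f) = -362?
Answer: 23656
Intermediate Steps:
B = 1008 (B = -126*(-8) = 1008)
(q(486) + B) + 23010 = (-362 + 1008) + 23010 = 646 + 23010 = 23656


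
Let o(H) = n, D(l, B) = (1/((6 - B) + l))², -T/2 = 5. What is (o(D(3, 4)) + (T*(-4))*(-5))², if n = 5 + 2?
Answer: 37249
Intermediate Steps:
T = -10 (T = -2*5 = -10)
D(l, B) = (6 + l - B)⁻² (D(l, B) = (1/(6 + l - B))² = (6 + l - B)⁻²)
n = 7
o(H) = 7
(o(D(3, 4)) + (T*(-4))*(-5))² = (7 - 10*(-4)*(-5))² = (7 + 40*(-5))² = (7 - 200)² = (-193)² = 37249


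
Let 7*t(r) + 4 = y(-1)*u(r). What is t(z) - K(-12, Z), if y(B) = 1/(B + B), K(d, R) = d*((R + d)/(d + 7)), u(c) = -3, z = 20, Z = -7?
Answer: 3167/70 ≈ 45.243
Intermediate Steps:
K(d, R) = d*(R + d)/(7 + d) (K(d, R) = d*((R + d)/(7 + d)) = d*(R + d)/(7 + d))
y(B) = 1/(2*B)
t(r) = -5/14 (t(r) = -4/7 + (((1/2)/(-1))*(-3))/7 = -4/7 + (((1/2)*(-1))*(-3))/7 = -4/7 + (-1/2*(-3))/7 = -4/7 + (1/7)*(3/2) = -4/7 + 3/14 = -5/14)
t(z) - K(-12, Z) = -5/14 - (-12)*(-7 - 12)/(7 - 12) = -5/14 - (-12)*(-19)/(-5) = -5/14 - (-12)*(-1)*(-19)/5 = -5/14 - 1*(-228/5) = -5/14 + 228/5 = 3167/70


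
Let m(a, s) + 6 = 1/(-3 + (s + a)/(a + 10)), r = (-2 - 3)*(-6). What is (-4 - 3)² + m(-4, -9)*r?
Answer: -4241/31 ≈ -136.81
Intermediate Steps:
r = 30 (r = -5*(-6) = 30)
m(a, s) = -6 + 1/(-3 + (a + s)/(10 + a)) (m(a, s) = -6 + 1/(-3 + (s + a)/(a + 10)) = -6 + 1/(-3 + (a + s)/(10 + a)))
(-4 - 3)² + m(-4, -9)*r = (-4 - 3)² + ((-190 - 13*(-4) + 6*(-9))/(30 - 1*(-9) + 2*(-4)))*30 = (-7)² + ((-190 + 52 - 54)/(30 + 9 - 8))*30 = 49 + (-192/31)*30 = 49 + ((1/31)*(-192))*30 = 49 - 192/31*30 = 49 - 5760/31 = -4241/31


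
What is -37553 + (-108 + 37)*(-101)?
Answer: -30382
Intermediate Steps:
-37553 + (-108 + 37)*(-101) = -37553 - 71*(-101) = -37553 + 7171 = -30382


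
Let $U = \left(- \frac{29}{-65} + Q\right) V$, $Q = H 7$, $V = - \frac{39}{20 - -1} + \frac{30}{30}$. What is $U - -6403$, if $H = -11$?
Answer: $\frac{2943221}{455} \approx 6468.6$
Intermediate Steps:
$V = - \frac{6}{7}$ ($V = - \frac{39}{20 + 1} + 30 \cdot \frac{1}{30} = - \frac{39}{21} + 1 = \left(-39\right) \frac{1}{21} + 1 = - \frac{13}{7} + 1 = - \frac{6}{7} \approx -0.85714$)
$Q = -77$ ($Q = \left(-11\right) 7 = -77$)
$U = \frac{29856}{455}$ ($U = \left(- \frac{29}{-65} - 77\right) \left(- \frac{6}{7}\right) = \left(\left(-29\right) \left(- \frac{1}{65}\right) - 77\right) \left(- \frac{6}{7}\right) = \left(\frac{29}{65} - 77\right) \left(- \frac{6}{7}\right) = \left(- \frac{4976}{65}\right) \left(- \frac{6}{7}\right) = \frac{29856}{455} \approx 65.618$)
$U - -6403 = \frac{29856}{455} - -6403 = \frac{29856}{455} + 6403 = \frac{2943221}{455}$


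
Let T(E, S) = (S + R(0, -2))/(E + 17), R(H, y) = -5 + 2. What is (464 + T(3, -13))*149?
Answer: 345084/5 ≈ 69017.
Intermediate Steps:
R(H, y) = -3
T(E, S) = (-3 + S)/(17 + E) (T(E, S) = (S - 3)/(E + 17) = (-3 + S)/(17 + E))
(464 + T(3, -13))*149 = (464 + (-3 - 13)/(17 + 3))*149 = (464 - 16/20)*149 = (464 + (1/20)*(-16))*149 = (464 - 4/5)*149 = (2316/5)*149 = 345084/5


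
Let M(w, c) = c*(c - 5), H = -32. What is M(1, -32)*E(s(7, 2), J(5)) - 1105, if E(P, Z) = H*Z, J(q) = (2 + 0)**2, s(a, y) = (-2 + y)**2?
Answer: -152657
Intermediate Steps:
J(q) = 4 (J(q) = 2**2 = 4)
E(P, Z) = -32*Z
M(w, c) = c*(-5 + c)
M(1, -32)*E(s(7, 2), J(5)) - 1105 = (-32*(-5 - 32))*(-32*4) - 1105 = -32*(-37)*(-128) - 1105 = 1184*(-128) - 1105 = -151552 - 1105 = -152657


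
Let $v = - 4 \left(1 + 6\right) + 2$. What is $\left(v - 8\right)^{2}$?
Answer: $1156$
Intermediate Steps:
$v = -26$ ($v = \left(-4\right) 7 + 2 = -28 + 2 = -26$)
$\left(v - 8\right)^{2} = \left(-26 - 8\right)^{2} = \left(-34\right)^{2} = 1156$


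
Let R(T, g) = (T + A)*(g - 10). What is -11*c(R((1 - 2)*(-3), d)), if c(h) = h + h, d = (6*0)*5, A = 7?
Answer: 2200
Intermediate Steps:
d = 0 (d = 0*5 = 0)
R(T, g) = (-10 + g)*(7 + T) (R(T, g) = (T + 7)*(g - 10) = (7 + T)*(-10 + g) = (-10 + g)*(7 + T))
c(h) = 2*h
-11*c(R((1 - 2)*(-3), d)) = -22*(-70 - 10*(1 - 2)*(-3) + 7*0 + ((1 - 2)*(-3))*0) = -22*(-70 - (-10)*(-3) + 0 - 1*(-3)*0) = -22*(-70 - 10*3 + 0 + 3*0) = -22*(-70 - 30 + 0 + 0) = -22*(-100) = -11*(-200) = 2200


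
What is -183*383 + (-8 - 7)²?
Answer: -69864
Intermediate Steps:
-183*383 + (-8 - 7)² = -70089 + (-15)² = -70089 + 225 = -69864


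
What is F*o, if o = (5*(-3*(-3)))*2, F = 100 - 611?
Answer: -45990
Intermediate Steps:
F = -511
o = 90 (o = (5*9)*2 = 45*2 = 90)
F*o = -511*90 = -45990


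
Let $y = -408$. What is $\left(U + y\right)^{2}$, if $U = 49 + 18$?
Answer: $116281$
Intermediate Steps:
$U = 67$
$\left(U + y\right)^{2} = \left(67 - 408\right)^{2} = \left(-341\right)^{2} = 116281$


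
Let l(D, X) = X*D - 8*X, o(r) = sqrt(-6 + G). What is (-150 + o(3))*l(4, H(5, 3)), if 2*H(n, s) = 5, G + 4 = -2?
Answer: 1500 - 20*I*sqrt(3) ≈ 1500.0 - 34.641*I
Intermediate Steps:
G = -6 (G = -4 - 2 = -6)
o(r) = 2*I*sqrt(3) (o(r) = sqrt(-6 - 6) = sqrt(-12) = 2*I*sqrt(3))
H(n, s) = 5/2 (H(n, s) = (1/2)*5 = 5/2)
l(D, X) = -8*X + D*X (l(D, X) = D*X - 8*X = -8*X + D*X)
(-150 + o(3))*l(4, H(5, 3)) = (-150 + 2*I*sqrt(3))*(5*(-8 + 4)/2) = (-150 + 2*I*sqrt(3))*((5/2)*(-4)) = (-150 + 2*I*sqrt(3))*(-10) = 1500 - 20*I*sqrt(3)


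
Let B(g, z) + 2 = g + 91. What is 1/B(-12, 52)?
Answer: 1/77 ≈ 0.012987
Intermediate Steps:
B(g, z) = 89 + g (B(g, z) = -2 + (g + 91) = -2 + (91 + g) = 89 + g)
1/B(-12, 52) = 1/(89 - 12) = 1/77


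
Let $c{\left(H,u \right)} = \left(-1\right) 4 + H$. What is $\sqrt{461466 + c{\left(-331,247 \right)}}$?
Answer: $11 \sqrt{3811} \approx 679.07$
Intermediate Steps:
$c{\left(H,u \right)} = -4 + H$
$\sqrt{461466 + c{\left(-331,247 \right)}} = \sqrt{461466 - 335} = \sqrt{461131} = 11 \sqrt{3811}$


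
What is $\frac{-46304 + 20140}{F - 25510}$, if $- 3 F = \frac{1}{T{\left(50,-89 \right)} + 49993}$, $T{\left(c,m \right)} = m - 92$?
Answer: $\frac{3909843504}{3812112361} \approx 1.0256$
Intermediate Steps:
$T{\left(c,m \right)} = -92 + m$
$F = - \frac{1}{149436}$ ($F = - \frac{1}{3 \left(\left(-92 - 89\right) + 49993\right)} = - \frac{1}{3 \left(-181 + 49993\right)} = - \frac{1}{3 \cdot 49812} = \left(- \frac{1}{3}\right) \frac{1}{49812} = - \frac{1}{149436} \approx -6.6918 \cdot 10^{-6}$)
$\frac{-46304 + 20140}{F - 25510} = \frac{-46304 + 20140}{- \frac{1}{149436} - 25510} = - \frac{26164}{- \frac{3812112361}{149436}} = \left(-26164\right) \left(- \frac{149436}{3812112361}\right) = \frac{3909843504}{3812112361}$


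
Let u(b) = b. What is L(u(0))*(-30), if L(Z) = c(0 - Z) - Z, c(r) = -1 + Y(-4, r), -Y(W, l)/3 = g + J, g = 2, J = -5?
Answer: -240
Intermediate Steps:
Y(W, l) = 9 (Y(W, l) = -3*(2 - 5) = -3*(-3) = 9)
c(r) = 8 (c(r) = -1 + 9 = 8)
L(Z) = 8 - Z
L(u(0))*(-30) = (8 - 1*0)*(-30) = (8 + 0)*(-30) = 8*(-30) = -240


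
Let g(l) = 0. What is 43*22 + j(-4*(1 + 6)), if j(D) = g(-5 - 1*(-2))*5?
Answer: 946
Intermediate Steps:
j(D) = 0 (j(D) = 0*5 = 0)
43*22 + j(-4*(1 + 6)) = 43*22 + 0 = 946 + 0 = 946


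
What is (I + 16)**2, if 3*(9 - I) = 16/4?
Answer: 5041/9 ≈ 560.11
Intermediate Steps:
I = 23/3 (I = 9 - 16/(3*4) = 9 - 1/3*4 = 9 - 4/3 = 23/3 ≈ 7.6667)
(I + 16)**2 = (23/3 + 16)**2 = (71/3)**2 = 5041/9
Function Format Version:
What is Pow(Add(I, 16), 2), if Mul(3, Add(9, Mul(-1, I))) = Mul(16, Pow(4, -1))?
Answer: Rational(5041, 9) ≈ 560.11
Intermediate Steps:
I = Rational(23, 3) (I = Add(9, Mul(Rational(-1, 3), Mul(16, Pow(4, -1)))) = Add(9, Mul(Rational(-1, 3), Mul(16, Rational(1, 4)))) = Add(9, Mul(Rational(-1, 3), 4)) = Add(9, Rational(-4, 3)) = Rational(23, 3) ≈ 7.6667)
Pow(Add(I, 16), 2) = Pow(Add(Rational(23, 3), 16), 2) = Pow(Rational(71, 3), 2) = Rational(5041, 9)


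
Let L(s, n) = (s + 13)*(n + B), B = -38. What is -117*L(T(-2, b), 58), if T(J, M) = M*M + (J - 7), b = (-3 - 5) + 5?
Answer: -30420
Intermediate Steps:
b = -3 (b = -8 + 5 = -3)
T(J, M) = -7 + J + M² (T(J, M) = M² + (-7 + J) = -7 + J + M²)
L(s, n) = (-38 + n)*(13 + s) (L(s, n) = (s + 13)*(n - 38) = (13 + s)*(-38 + n) = (-38 + n)*(13 + s))
-117*L(T(-2, b), 58) = -117*(-494 - 38*(-7 - 2 + (-3)²) + 13*58 + 58*(-7 - 2 + (-3)²)) = -117*(-494 - 38*(-7 - 2 + 9) + 754 + 58*(-7 - 2 + 9)) = -117*(-494 - 38*0 + 754 + 58*0) = -117*(-494 + 0 + 754 + 0) = -117*260 = -30420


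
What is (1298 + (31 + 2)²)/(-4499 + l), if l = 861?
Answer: -2387/3638 ≈ -0.65613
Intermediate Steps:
(1298 + (31 + 2)²)/(-4499 + l) = (1298 + (31 + 2)²)/(-4499 + 861) = (1298 + 33²)/(-3638) = (1298 + 1089)*(-1/3638) = 2387*(-1/3638) = -2387/3638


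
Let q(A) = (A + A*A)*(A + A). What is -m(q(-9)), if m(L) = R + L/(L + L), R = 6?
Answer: -13/2 ≈ -6.5000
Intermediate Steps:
q(A) = 2*A*(A + A²) (q(A) = (A + A²)*(2*A) = 2*A*(A + A²))
m(L) = 13/2 (m(L) = 6 + L/(L + L) = 6 + L/((2*L)) = 6 + L*(1/(2*L)) = 6 + ½ = 13/2)
-m(q(-9)) = -1*13/2 = -13/2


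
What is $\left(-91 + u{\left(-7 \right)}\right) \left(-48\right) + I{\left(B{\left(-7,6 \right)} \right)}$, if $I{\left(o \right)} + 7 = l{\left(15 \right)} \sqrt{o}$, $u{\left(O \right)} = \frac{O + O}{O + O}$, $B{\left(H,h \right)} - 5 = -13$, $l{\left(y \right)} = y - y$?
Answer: $4313$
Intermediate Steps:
$l{\left(y \right)} = 0$
$B{\left(H,h \right)} = -8$ ($B{\left(H,h \right)} = 5 - 13 = -8$)
$u{\left(O \right)} = 1$ ($u{\left(O \right)} = \frac{2 O}{2 O} = 2 O \frac{1}{2 O} = 1$)
$I{\left(o \right)} = -7$ ($I{\left(o \right)} = -7 + 0 \sqrt{o} = -7 + 0 = -7$)
$\left(-91 + u{\left(-7 \right)}\right) \left(-48\right) + I{\left(B{\left(-7,6 \right)} \right)} = \left(-91 + 1\right) \left(-48\right) - 7 = \left(-90\right) \left(-48\right) - 7 = 4320 - 7 = 4313$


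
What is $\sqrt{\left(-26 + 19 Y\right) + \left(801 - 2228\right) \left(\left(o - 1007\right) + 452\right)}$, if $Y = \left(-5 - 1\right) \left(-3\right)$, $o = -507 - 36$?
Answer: $\sqrt{1567162} \approx 1251.9$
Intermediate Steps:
$o = -543$ ($o = -507 - 36 = -543$)
$Y = 18$ ($Y = \left(-6\right) \left(-3\right) = 18$)
$\sqrt{\left(-26 + 19 Y\right) + \left(801 - 2228\right) \left(\left(o - 1007\right) + 452\right)} = \sqrt{\left(-26 + 19 \cdot 18\right) + \left(801 - 2228\right) \left(\left(-543 - 1007\right) + 452\right)} = \sqrt{\left(-26 + 342\right) - 1427 \left(\left(-543 - 1007\right) + 452\right)} = \sqrt{316 - 1427 \left(-1550 + 452\right)} = \sqrt{316 - -1566846} = \sqrt{316 + 1566846} = \sqrt{1567162}$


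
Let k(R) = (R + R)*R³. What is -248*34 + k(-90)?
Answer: 131211568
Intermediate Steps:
k(R) = 2*R⁴ (k(R) = (2*R)*R³ = 2*R⁴)
-248*34 + k(-90) = -248*34 + 2*(-90)⁴ = -8432 + 2*65610000 = -8432 + 131220000 = 131211568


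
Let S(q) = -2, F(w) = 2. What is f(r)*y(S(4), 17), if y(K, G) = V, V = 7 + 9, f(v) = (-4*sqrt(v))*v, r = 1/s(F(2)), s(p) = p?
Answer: -16*sqrt(2) ≈ -22.627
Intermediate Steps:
r = 1/2 ≈ 0.50000
f(v) = -4*v**(3/2)
V = 16
y(K, G) = 16
f(r)*y(S(4), 17) = -sqrt(2)*16 = -16*sqrt(2)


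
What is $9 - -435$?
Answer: $444$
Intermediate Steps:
$9 - -435 = 9 + 435 = 444$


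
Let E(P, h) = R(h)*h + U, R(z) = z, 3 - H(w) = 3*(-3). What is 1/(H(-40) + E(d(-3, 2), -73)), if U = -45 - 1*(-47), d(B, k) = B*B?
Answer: 1/5343 ≈ 0.00018716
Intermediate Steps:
H(w) = 12 (H(w) = 3 - 3*(-3) = 3 - 1*(-9) = 3 + 9 = 12)
d(B, k) = B²
U = 2 (U = -45 + 47 = 2)
E(P, h) = 2 + h² (E(P, h) = h*h + 2 = h² + 2 = 2 + h²)
1/(H(-40) + E(d(-3, 2), -73)) = 1/(12 + (2 + (-73)²)) = 1/(12 + (2 + 5329)) = 1/(12 + 5331) = 1/5343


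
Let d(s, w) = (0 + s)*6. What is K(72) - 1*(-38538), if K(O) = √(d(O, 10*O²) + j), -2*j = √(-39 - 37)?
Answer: 38538 + √(432 - I*√19) ≈ 38559.0 - 0.10486*I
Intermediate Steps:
d(s, w) = 6*s (d(s, w) = s*6 = 6*s)
j = -I*√19 (j = -√(-39 - 37)/2 = -I*√19 ≈ -4.3589*I)
K(O) = √(6*O - I*√19)
K(72) - 1*(-38538) = √(6*72 - I*√19) - 1*(-38538) = √(432 - I*√19) + 38538 = 38538 + √(432 - I*√19)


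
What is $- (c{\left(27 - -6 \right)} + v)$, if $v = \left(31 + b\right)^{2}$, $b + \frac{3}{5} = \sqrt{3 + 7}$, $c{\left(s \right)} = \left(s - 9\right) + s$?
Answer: $- \frac{24779}{25} - \frac{304 \sqrt{10}}{5} \approx -1183.4$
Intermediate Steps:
$c{\left(s \right)} = -9 + 2 s$ ($c{\left(s \right)} = \left(-9 + s\right) + s = -9 + 2 s$)
$b = - \frac{3}{5} + \sqrt{10}$ ($b = - \frac{3}{5} + \sqrt{3 + 7} = - \frac{3}{5} + \sqrt{10} \approx 2.5623$)
$v = \left(\frac{152}{5} + \sqrt{10}\right)^{2}$ ($v = \left(31 - \left(\frac{3}{5} - \sqrt{10}\right)\right)^{2} = \left(\frac{152}{5} + \sqrt{10}\right)^{2} \approx 1126.4$)
$- (c{\left(27 - -6 \right)} + v) = - (\left(-9 + 2 \left(27 - -6\right)\right) + \left(\frac{23354}{25} + \frac{304 \sqrt{10}}{5}\right)) = - (\left(-9 + 2 \left(27 + 6\right)\right) + \left(\frac{23354}{25} + \frac{304 \sqrt{10}}{5}\right)) = - (\left(-9 + 2 \cdot 33\right) + \left(\frac{23354}{25} + \frac{304 \sqrt{10}}{5}\right)) = - (\left(-9 + 66\right) + \left(\frac{23354}{25} + \frac{304 \sqrt{10}}{5}\right)) = - (57 + \left(\frac{23354}{25} + \frac{304 \sqrt{10}}{5}\right)) = - (\frac{24779}{25} + \frac{304 \sqrt{10}}{5}) = - \frac{24779}{25} - \frac{304 \sqrt{10}}{5}$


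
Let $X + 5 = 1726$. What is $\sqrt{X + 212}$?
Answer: $\sqrt{1933} \approx 43.966$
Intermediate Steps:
$X = 1721$ ($X = -5 + 1726 = 1721$)
$\sqrt{X + 212} = \sqrt{1721 + 212} = \sqrt{1933}$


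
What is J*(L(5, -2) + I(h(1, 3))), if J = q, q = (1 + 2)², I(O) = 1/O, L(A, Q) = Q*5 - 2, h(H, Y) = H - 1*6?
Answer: -549/5 ≈ -109.80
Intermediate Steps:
h(H, Y) = -6 + H (h(H, Y) = H - 6 = -6 + H)
L(A, Q) = -2 + 5*Q (L(A, Q) = 5*Q - 2 = -2 + 5*Q)
q = 9 (q = 3² = 9)
J = 9
J*(L(5, -2) + I(h(1, 3))) = 9*((-2 + 5*(-2)) + 1/(-6 + 1)) = 9*((-2 - 10) + 1/(-5)) = 9*(-12 - ⅕) = 9*(-61/5) = -549/5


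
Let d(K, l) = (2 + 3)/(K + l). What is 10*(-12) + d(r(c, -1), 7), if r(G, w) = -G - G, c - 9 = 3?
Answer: -2045/17 ≈ -120.29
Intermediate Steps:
c = 12 (c = 9 + 3 = 12)
r(G, w) = -2*G
d(K, l) = 5/(K + l)
10*(-12) + d(r(c, -1), 7) = 10*(-12) + 5/(-2*12 + 7) = -120 + 5/(-24 + 7) = -120 + 5/(-17) = -120 + 5*(-1/17) = -120 - 5/17 = -2045/17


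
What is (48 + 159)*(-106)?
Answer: -21942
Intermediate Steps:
(48 + 159)*(-106) = 207*(-106) = -21942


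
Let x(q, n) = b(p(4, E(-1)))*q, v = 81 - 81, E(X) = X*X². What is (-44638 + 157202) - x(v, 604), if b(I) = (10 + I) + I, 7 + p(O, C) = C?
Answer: 112564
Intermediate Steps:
E(X) = X³
v = 0
p(O, C) = -7 + C
b(I) = 10 + 2*I
x(q, n) = -6*q (x(q, n) = (10 + 2*(-7 + (-1)³))*q = (10 + 2*(-7 - 1))*q = (10 + 2*(-8))*q = (10 - 16)*q = -6*q)
(-44638 + 157202) - x(v, 604) = (-44638 + 157202) - (-6)*0 = 112564 - 1*0 = 112564 + 0 = 112564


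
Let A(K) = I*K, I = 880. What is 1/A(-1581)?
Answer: -1/1391280 ≈ -7.1876e-7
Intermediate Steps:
A(K) = 880*K
1/A(-1581) = 1/(880*(-1581)) = 1/(-1391280) = -1/1391280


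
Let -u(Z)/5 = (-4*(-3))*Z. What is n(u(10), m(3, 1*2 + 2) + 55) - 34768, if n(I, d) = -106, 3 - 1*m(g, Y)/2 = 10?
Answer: -34874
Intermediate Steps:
m(g, Y) = -14 (m(g, Y) = 6 - 2*10 = 6 - 20 = -14)
u(Z) = -60*Z (u(Z) = -5*(-4*(-3))*Z = -60*Z)
n(u(10), m(3, 1*2 + 2) + 55) - 34768 = -106 - 34768 = -34874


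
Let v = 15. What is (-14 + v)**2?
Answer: 1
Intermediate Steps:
(-14 + v)**2 = (-14 + 15)**2 = 1**2 = 1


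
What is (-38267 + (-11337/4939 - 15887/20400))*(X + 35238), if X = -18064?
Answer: -33110821842963191/50377800 ≈ -6.5725e+8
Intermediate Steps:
(-38267 + (-11337/4939 - 15887/20400))*(X + 35238) = (-38267 + (-11337/4939 - 15887/20400))*(-18064 + 35238) = (-38267 + (-11337*1/4939 - 15887*1/20400))*17174 = (-38267 + (-11337/4939 - 15887/20400))*17174 = (-38267 - 309740693/100755600)*17174 = -3855924285893/100755600*17174 = -33110821842963191/50377800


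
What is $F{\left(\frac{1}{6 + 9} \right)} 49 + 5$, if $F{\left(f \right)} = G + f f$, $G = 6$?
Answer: $\frac{67324}{225} \approx 299.22$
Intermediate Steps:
$F{\left(f \right)} = 6 + f^{2}$ ($F{\left(f \right)} = 6 + f f = 6 + f^{2}$)
$F{\left(\frac{1}{6 + 9} \right)} 49 + 5 = \left(6 + \left(\frac{1}{6 + 9}\right)^{2}\right) 49 + 5 = \left(6 + \left(\frac{1}{15}\right)^{2}\right) 49 + 5 = \left(6 + \frac{1}{225}\right) 49 + 5 = \frac{1351}{225} \cdot 49 + 5 = \frac{66199}{225} + 5 = \frac{67324}{225}$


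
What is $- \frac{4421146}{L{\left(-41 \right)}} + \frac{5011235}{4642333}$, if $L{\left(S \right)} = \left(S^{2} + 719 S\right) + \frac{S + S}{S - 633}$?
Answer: $\frac{6963678248297241}{43488841675705} \approx 160.13$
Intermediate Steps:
$L{\left(S \right)} = S^{2} + 719 S + \frac{2 S}{-633 + S}$ ($L{\left(S \right)} = \left(S^{2} + 719 S\right) + \frac{2 S}{-633 + S} = S^{2} + 719 S + \frac{2 S}{-633 + S}$)
$- \frac{4421146}{L{\left(-41 \right)}} + \frac{5011235}{4642333} = - \frac{4421146}{\left(-41\right) \frac{1}{-633 - 41} \left(-455125 + \left(-41\right)^{2} + 86 \left(-41\right)\right)} + \frac{5011235}{4642333} = - \frac{4421146}{\left(-41\right) \frac{1}{-674} \left(-455125 + 1681 - 3526\right)} + 5011235 \cdot \frac{1}{4642333} = - \frac{4421146}{\left(-41\right) \left(- \frac{1}{674}\right) \left(-456970\right)} + \frac{5011235}{4642333} = - \frac{4421146}{- \frac{9367885}{337}} + \frac{5011235}{4642333} = \left(-4421146\right) \left(- \frac{337}{9367885}\right) + \frac{5011235}{4642333} = \frac{1489926202}{9367885} + \frac{5011235}{4642333} = \frac{6963678248297241}{43488841675705}$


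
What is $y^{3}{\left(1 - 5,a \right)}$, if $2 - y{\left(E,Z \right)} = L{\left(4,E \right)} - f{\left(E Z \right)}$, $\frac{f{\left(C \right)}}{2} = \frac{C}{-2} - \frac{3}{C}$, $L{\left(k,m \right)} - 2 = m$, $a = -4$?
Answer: $- \frac{970299}{512} \approx -1895.1$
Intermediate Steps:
$L{\left(k,m \right)} = 2 + m$
$f{\left(C \right)} = - C - \frac{6}{C}$ ($f{\left(C \right)} = 2 \left(\frac{C}{-2} - \frac{3}{C}\right) = 2 \left(C \left(- \frac{1}{2}\right) - \frac{3}{C}\right) = 2 \left(- \frac{C}{2} - \frac{3}{C}\right) = 2 \left(- \frac{3}{C} - \frac{C}{2}\right) = - C - \frac{6}{C}$)
$y{\left(E,Z \right)} = - E - E Z - \frac{6}{E Z}$ ($y{\left(E,Z \right)} = 2 - \left(\left(2 + E\right) - \left(- E Z - \frac{6}{E Z}\right)\right) = 2 - \left(\left(2 + E\right) + \left(E Z + \frac{6}{E Z}\right)\right) = 2 - \left(2 + E + E Z + \frac{6}{E Z}\right) = - E - E Z - \frac{6}{E Z}$)
$y^{3}{\left(1 - 5,a \right)} = \left(- (1 - 5) - \left(1 - 5\right) \left(-4\right) - \frac{6}{\left(1 - 5\right) \left(-4\right)}\right)^{3} = \left(\left(-1\right) \left(-4\right) - \left(-4\right) \left(-4\right) - 6 \frac{1}{-4} \left(- \frac{1}{4}\right)\right)^{3} = \left(4 - 16 - \left(- \frac{3}{2}\right) \left(- \frac{1}{4}\right)\right)^{3} = \left(4 - 16 - \frac{3}{8}\right)^{3} = \left(- \frac{99}{8}\right)^{3} = - \frac{970299}{512}$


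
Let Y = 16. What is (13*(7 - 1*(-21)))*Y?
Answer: 5824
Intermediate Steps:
(13*(7 - 1*(-21)))*Y = (13*(7 - 1*(-21)))*16 = (13*(7 + 21))*16 = (13*28)*16 = 364*16 = 5824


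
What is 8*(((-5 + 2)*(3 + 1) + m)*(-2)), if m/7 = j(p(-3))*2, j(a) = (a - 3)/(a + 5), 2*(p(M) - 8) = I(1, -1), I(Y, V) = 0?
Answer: 1376/13 ≈ 105.85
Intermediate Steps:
p(M) = 8 (p(M) = 8 + (½)*0 = 8 + 0 = 8)
j(a) = (-3 + a)/(5 + a)
m = 70/13 (m = 7*(((-3 + 8)/(5 + 8))*2) = 7*((5/13)*2) = 7*(10/13) = 70/13 ≈ 5.3846)
8*(((-5 + 2)*(3 + 1) + m)*(-2)) = 8*(((-5 + 2)*(3 + 1) + 70/13)*(-2)) = 8*((-3*4 + 70/13)*(-2)) = 8*((-12 + 70/13)*(-2)) = 8*(-86/13*(-2)) = 8*(172/13) = 1376/13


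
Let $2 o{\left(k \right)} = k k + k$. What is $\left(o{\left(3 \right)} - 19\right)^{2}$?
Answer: $169$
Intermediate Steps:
$o{\left(k \right)} = \frac{k}{2} + \frac{k^{2}}{2}$ ($o{\left(k \right)} = \frac{k k + k}{2} = \frac{k^{2} + k}{2} = \frac{k + k^{2}}{2} = \frac{k}{2} + \frac{k^{2}}{2}$)
$\left(o{\left(3 \right)} - 19\right)^{2} = \left(\frac{1}{2} \cdot 3 \left(1 + 3\right) - 19\right)^{2} = \left(\frac{1}{2} \cdot 3 \cdot 4 - 19\right)^{2} = \left(6 - 19\right)^{2} = \left(-13\right)^{2} = 169$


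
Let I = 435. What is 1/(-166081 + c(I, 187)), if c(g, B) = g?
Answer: -1/165646 ≈ -6.0370e-6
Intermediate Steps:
1/(-166081 + c(I, 187)) = 1/(-166081 + 435) = 1/(-165646) = -1/165646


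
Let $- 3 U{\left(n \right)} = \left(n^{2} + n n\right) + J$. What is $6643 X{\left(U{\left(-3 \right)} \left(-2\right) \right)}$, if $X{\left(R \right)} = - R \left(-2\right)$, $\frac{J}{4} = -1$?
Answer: $\frac{372008}{3} \approx 1.24 \cdot 10^{5}$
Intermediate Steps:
$J = -4$ ($J = 4 \left(-1\right) = -4$)
$U{\left(n \right)} = \frac{4}{3} - \frac{2 n^{2}}{3}$ ($U{\left(n \right)} = - \frac{\left(n^{2} + n n\right) - 4}{3} = - \frac{\left(n^{2} + n^{2}\right) - 4}{3} = - \frac{2 n^{2} - 4}{3} = - \frac{-4 + 2 n^{2}}{3} = \frac{4}{3} - \frac{2 n^{2}}{3}$)
$X{\left(R \right)} = 2 R$ ($X{\left(R \right)} = - \left(-2\right) R = 2 R$)
$6643 X{\left(U{\left(-3 \right)} \left(-2\right) \right)} = 6643 \cdot 2 \left(\frac{4}{3} - \frac{2 \left(-3\right)^{2}}{3}\right) \left(-2\right) = 6643 \cdot 2 \left(\frac{4}{3} - 6\right) \left(-2\right) = 6643 \cdot 2 \left(\left(- \frac{14}{3}\right) \left(-2\right)\right) = 6643 \cdot 2 \cdot \frac{28}{3} = 6643 \cdot \frac{56}{3} = \frac{372008}{3}$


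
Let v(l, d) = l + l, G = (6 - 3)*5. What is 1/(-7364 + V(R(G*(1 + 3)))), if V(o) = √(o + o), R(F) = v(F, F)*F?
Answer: -1/7244 ≈ -0.00013805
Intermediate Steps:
G = 15 (G = 3*5 = 15)
v(l, d) = 2*l
R(F) = 2*F² (R(F) = (2*F)*F = 2*F²)
V(o) = √2*√o (V(o) = √(2*o) = √2*√o)
1/(-7364 + V(R(G*(1 + 3)))) = 1/(-7364 + √2*√(2*(15*(1 + 3))²)) = 1/(-7364 + √2*√(2*(15*4)²)) = 1/(-7364 + √2*√(2*60²)) = 1/(-7364 + √2*√(2*3600)) = 1/(-7364 + √2*√7200) = 1/(-7364 + √2*(60*√2)) = 1/(-7364 + 120) = 1/(-7244) = -1/7244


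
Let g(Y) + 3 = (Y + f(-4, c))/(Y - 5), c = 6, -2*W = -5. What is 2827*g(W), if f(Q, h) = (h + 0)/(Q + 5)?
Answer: -90464/5 ≈ -18093.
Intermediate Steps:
W = 5/2 (W = -1/2*(-5) = 5/2 ≈ 2.5000)
f(Q, h) = h/(5 + Q)
g(Y) = -3 + (6 + Y)/(-5 + Y) (g(Y) = -3 + (Y + 6/(5 - 4))/(Y - 5) = -3 + (Y + 6/1)/(-5 + Y) = -3 + (Y + 6*1)/(-5 + Y) = -3 + (Y + 6)/(-5 + Y) = -3 + (6 + Y)/(-5 + Y))
2827*g(W) = 2827*((21 - 2*5/2)/(-5 + 5/2)) = 2827*((21 - 5)/(-5/2)) = 2827*(-2/5*16) = 2827*(-32/5) = -90464/5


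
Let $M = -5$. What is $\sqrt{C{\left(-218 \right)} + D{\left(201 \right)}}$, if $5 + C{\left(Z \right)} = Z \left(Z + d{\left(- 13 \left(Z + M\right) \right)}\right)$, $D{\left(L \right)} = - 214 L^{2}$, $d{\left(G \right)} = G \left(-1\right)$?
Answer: $i \sqrt{7966313} \approx 2822.5 i$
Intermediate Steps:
$d{\left(G \right)} = - G$
$C{\left(Z \right)} = -5 + Z \left(-65 + 14 Z\right)$ ($C{\left(Z \right)} = -5 + Z \left(Z - - 13 \left(Z - 5\right)\right) = -5 + Z \left(Z - - 13 \left(-5 + Z\right)\right) = -5 + Z \left(Z - \left(65 - 13 Z\right)\right) = -5 + Z \left(Z + \left(-65 + 13 Z\right)\right) = -5 + Z \left(-65 + 14 Z\right)$)
$\sqrt{C{\left(-218 \right)} + D{\left(201 \right)}} = \sqrt{\left(-5 - -14170 + 14 \left(-218\right)^{2}\right) - 214 \cdot 201^{2}} = \sqrt{\left(-5 + 14170 + 14 \cdot 47524\right) - 8645814} = \sqrt{\left(-5 + 14170 + 665336\right) - 8645814} = \sqrt{679501 - 8645814} = \sqrt{-7966313} = i \sqrt{7966313}$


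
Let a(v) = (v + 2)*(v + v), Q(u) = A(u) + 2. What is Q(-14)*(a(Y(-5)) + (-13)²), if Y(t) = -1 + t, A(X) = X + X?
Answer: -5642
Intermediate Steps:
A(X) = 2*X
Q(u) = 2 + 2*u (Q(u) = 2*u + 2 = 2 + 2*u)
a(v) = 2*v*(2 + v) (a(v) = (2 + v)*(2*v) = 2*v*(2 + v))
Q(-14)*(a(Y(-5)) + (-13)²) = (2 + 2*(-14))*(2*(-1 - 5)*(2 + (-1 - 5)) + (-13)²) = (2 - 28)*(2*(-6)*(2 - 6) + 169) = -26*(2*(-6)*(-4) + 169) = -26*(48 + 169) = -26*217 = -5642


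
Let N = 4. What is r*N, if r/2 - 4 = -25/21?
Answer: 472/21 ≈ 22.476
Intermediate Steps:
r = 118/21 (r = 8 + 2*(-25/21) = 8 - 50/21 = 118/21 ≈ 5.6190)
r*N = (118/21)*4 = 472/21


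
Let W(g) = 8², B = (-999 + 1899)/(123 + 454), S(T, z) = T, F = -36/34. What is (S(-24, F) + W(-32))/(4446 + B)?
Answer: 11540/1283121 ≈ 0.0089937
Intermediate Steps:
F = -18/17 (F = -36*1/34 = -18/17 ≈ -1.0588)
B = 900/577 ≈ 1.5598
W(g) = 64
(S(-24, F) + W(-32))/(4446 + B) = (-24 + 64)/(4446 + 900/577) = 40/(2566242/577) = 40*(577/2566242) = 11540/1283121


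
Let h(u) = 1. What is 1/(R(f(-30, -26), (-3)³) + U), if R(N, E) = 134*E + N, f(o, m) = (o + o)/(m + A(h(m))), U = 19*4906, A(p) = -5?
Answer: 31/2777536 ≈ 1.1161e-5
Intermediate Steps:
U = 93214
f(o, m) = 2*o/(-5 + m) (f(o, m) = (o + o)/(m - 5) = (2*o)/(-5 + m) = 2*o/(-5 + m))
R(N, E) = N + 134*E
1/(R(f(-30, -26), (-3)³) + U) = 1/((2*(-30)/(-5 - 26) + 134*(-3)³) + 93214) = 1/((2*(-30)/(-31) + 134*(-27)) + 93214) = 1/((2*(-30)*(-1/31) - 3618) + 93214) = 1/((60/31 - 3618) + 93214) = 1/(-112098/31 + 93214) = 1/(2777536/31) = 31/2777536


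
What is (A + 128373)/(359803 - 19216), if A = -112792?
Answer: 15581/340587 ≈ 0.045748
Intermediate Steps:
(A + 128373)/(359803 - 19216) = (-112792 + 128373)/(359803 - 19216) = 15581/340587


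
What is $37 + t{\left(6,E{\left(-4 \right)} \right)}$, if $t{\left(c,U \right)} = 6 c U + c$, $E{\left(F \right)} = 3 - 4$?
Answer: $7$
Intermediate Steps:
$E{\left(F \right)} = -1$ ($E{\left(F \right)} = 3 - 4 = -1$)
$t{\left(c,U \right)} = c + 6 U c$ ($t{\left(c,U \right)} = 6 U c + c = c + 6 U c$)
$37 + t{\left(6,E{\left(-4 \right)} \right)} = 37 + 6 \left(1 + 6 \left(-1\right)\right) = 37 + 6 \left(1 - 6\right) = 37 + 6 \left(-5\right) = 37 - 30 = 7$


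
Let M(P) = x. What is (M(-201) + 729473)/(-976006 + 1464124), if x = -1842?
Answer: 727631/488118 ≈ 1.4907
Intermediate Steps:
M(P) = -1842
(M(-201) + 729473)/(-976006 + 1464124) = (-1842 + 729473)/(-976006 + 1464124) = 727631/488118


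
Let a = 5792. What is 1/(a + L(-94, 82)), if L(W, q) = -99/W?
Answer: 94/544547 ≈ 0.00017262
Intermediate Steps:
1/(a + L(-94, 82)) = 1/(5792 - 99/(-94)) = 1/(5792 - 99*(-1/94)) = 1/(5792 + 99/94) = 1/(544547/94) = 94/544547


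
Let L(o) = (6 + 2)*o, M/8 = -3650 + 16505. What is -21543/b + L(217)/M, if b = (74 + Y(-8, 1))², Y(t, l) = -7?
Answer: -275961152/57706095 ≈ -4.7822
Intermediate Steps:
M = 102840 (M = 8*(-3650 + 16505) = 8*12855 = 102840)
b = 4489 (b = (74 - 7)² = 67² = 4489)
L(o) = 8*o
-21543/b + L(217)/M = -21543/4489 + (8*217)/102840 = -21543*1/4489 + 1736*(1/102840) = -21543/4489 + 217/12855 = -275961152/57706095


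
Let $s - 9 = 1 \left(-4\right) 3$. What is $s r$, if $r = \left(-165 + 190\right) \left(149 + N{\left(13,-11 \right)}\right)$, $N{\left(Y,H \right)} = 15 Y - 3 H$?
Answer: $-28275$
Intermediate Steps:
$N{\left(Y,H \right)} = - 3 H + 15 Y$
$s = -3$ ($s = 9 + 1 \left(-4\right) 3 = 9 - 12 = -3$)
$r = 9425$ ($r = \left(-165 + 190\right) \left(149 + \left(\left(-3\right) \left(-11\right) + 15 \cdot 13\right)\right) = 25 \left(149 + \left(33 + 195\right)\right) = 25 \left(149 + 228\right) = 25 \cdot 377 = 9425$)
$s r = \left(-3\right) 9425 = -28275$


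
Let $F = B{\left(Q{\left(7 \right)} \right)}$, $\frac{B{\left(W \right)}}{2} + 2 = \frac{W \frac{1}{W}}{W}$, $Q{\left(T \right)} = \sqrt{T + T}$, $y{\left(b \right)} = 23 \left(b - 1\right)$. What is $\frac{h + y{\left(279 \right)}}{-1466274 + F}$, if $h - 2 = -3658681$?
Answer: $\frac{18743428008305}{7524899106493} + \frac{3652285 \sqrt{14}}{15049798212986} \approx 2.4909$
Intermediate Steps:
$y{\left(b \right)} = -23 + 23 b$ ($y{\left(b \right)} = 23 \left(-1 + b\right) = -23 + 23 b$)
$Q{\left(T \right)} = \sqrt{2} \sqrt{T}$ ($Q{\left(T \right)} = \sqrt{2 T} = \sqrt{2} \sqrt{T}$)
$h = -3658679$ ($h = 2 - 3658681 = -3658679$)
$B{\left(W \right)} = -4 + \frac{2}{W}$ ($B{\left(W \right)} = -4 + 2 \frac{W \frac{1}{W}}{W} = -4 + 2 \cdot 1 \frac{1}{W} = -4 + \frac{2}{W}$)
$F = -4 + \frac{\sqrt{14}}{7}$ ($F = -4 + \frac{2}{\sqrt{2} \sqrt{7}} = -4 + \frac{2}{\sqrt{14}} = -4 + 2 \frac{\sqrt{14}}{14} = -4 + \frac{\sqrt{14}}{7} \approx -3.4655$)
$\frac{h + y{\left(279 \right)}}{-1466274 + F} = \frac{-3658679 + \left(-23 + 23 \cdot 279\right)}{-1466274 - \left(4 - \frac{\sqrt{14}}{7}\right)} = \frac{-3658679 + \left(-23 + 6417\right)}{-1466278 + \frac{\sqrt{14}}{7}} = \frac{-3658679 + 6394}{-1466278 + \frac{\sqrt{14}}{7}} = - \frac{3652285}{-1466278 + \frac{\sqrt{14}}{7}}$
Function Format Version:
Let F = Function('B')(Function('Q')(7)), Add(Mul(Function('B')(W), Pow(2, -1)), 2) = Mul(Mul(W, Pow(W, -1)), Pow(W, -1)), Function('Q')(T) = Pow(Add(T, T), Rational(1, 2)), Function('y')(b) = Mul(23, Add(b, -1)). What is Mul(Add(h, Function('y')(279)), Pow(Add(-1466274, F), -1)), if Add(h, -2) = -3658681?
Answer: Add(Rational(18743428008305, 7524899106493), Mul(Rational(3652285, 15049798212986), Pow(14, Rational(1, 2)))) ≈ 2.4909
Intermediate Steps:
Function('y')(b) = Add(-23, Mul(23, b)) (Function('y')(b) = Mul(23, Add(-1, b)) = Add(-23, Mul(23, b)))
Function('Q')(T) = Mul(Pow(2, Rational(1, 2)), Pow(T, Rational(1, 2))) (Function('Q')(T) = Pow(Mul(2, T), Rational(1, 2)) = Mul(Pow(2, Rational(1, 2)), Pow(T, Rational(1, 2))))
h = -3658679 (h = Add(2, -3658681) = -3658679)
Function('B')(W) = Add(-4, Mul(2, Pow(W, -1))) (Function('B')(W) = Add(-4, Mul(2, Mul(Mul(W, Pow(W, -1)), Pow(W, -1)))) = Add(-4, Mul(2, Mul(1, Pow(W, -1)))) = Add(-4, Mul(2, Pow(W, -1))))
F = Add(-4, Mul(Rational(1, 7), Pow(14, Rational(1, 2)))) (F = Add(-4, Mul(2, Pow(Mul(Pow(2, Rational(1, 2)), Pow(7, Rational(1, 2))), -1))) = Add(-4, Mul(2, Pow(Pow(14, Rational(1, 2)), -1))) = Add(-4, Mul(2, Mul(Rational(1, 14), Pow(14, Rational(1, 2))))) = Add(-4, Mul(Rational(1, 7), Pow(14, Rational(1, 2)))) ≈ -3.4655)
Mul(Add(h, Function('y')(279)), Pow(Add(-1466274, F), -1)) = Mul(Add(-3658679, Add(-23, Mul(23, 279))), Pow(Add(-1466274, Add(-4, Mul(Rational(1, 7), Pow(14, Rational(1, 2))))), -1)) = Mul(Add(-3658679, Add(-23, 6417)), Pow(Add(-1466278, Mul(Rational(1, 7), Pow(14, Rational(1, 2)))), -1)) = Mul(Add(-3658679, 6394), Pow(Add(-1466278, Mul(Rational(1, 7), Pow(14, Rational(1, 2)))), -1)) = Mul(-3652285, Pow(Add(-1466278, Mul(Rational(1, 7), Pow(14, Rational(1, 2)))), -1))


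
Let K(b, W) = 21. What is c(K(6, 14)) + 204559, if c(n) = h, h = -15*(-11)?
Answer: 204724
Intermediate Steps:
h = 165
c(n) = 165
c(K(6, 14)) + 204559 = 165 + 204559 = 204724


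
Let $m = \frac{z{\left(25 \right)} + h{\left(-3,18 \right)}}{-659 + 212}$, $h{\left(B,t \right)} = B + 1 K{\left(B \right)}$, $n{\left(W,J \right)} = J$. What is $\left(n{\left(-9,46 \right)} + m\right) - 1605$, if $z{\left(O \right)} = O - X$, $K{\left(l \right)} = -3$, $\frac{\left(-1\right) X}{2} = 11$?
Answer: $- \frac{696914}{447} \approx -1559.1$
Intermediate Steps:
$X = -22$ ($X = \left(-2\right) 11 = -22$)
$h{\left(B,t \right)} = -3 + B$ ($h{\left(B,t \right)} = B + 1 \left(-3\right) = B - 3 = -3 + B$)
$z{\left(O \right)} = 22 + O$ ($z{\left(O \right)} = O - -22 = O + 22 = 22 + O$)
$m = - \frac{41}{447}$ ($m = \frac{\left(22 + 25\right) - 6}{-659 + 212} = \frac{47 - 6}{-447} = 41 \left(- \frac{1}{447}\right) = - \frac{41}{447} \approx -0.091723$)
$\left(n{\left(-9,46 \right)} + m\right) - 1605 = \left(46 - \frac{41}{447}\right) - 1605 = \frac{20521}{447} - 1605 = - \frac{696914}{447}$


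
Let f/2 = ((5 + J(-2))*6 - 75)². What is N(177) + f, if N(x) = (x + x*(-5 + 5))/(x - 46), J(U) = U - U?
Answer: 530727/131 ≈ 4051.4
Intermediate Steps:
J(U) = 0
f = 4050 (f = 2*((5 + 0)*6 - 75)² = 2*(5*6 - 75)² = 2*(30 - 75)² = 2*(-45)² = 2*2025 = 4050)
N(x) = x/(-46 + x) (N(x) = (x + x*0)/(-46 + x) = (x + 0)/(-46 + x) = x/(-46 + x))
N(177) + f = 177/(-46 + 177) + 4050 = 177/131 + 4050 = 530727/131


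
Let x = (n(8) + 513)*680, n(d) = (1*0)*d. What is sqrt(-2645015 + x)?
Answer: 5*I*sqrt(91847) ≈ 1515.3*I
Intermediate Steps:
n(d) = 0 (n(d) = 0*d = 0)
x = 348840 (x = (0 + 513)*680 = 513*680 = 348840)
sqrt(-2645015 + x) = sqrt(-2645015 + 348840) = sqrt(-2296175) = 5*I*sqrt(91847)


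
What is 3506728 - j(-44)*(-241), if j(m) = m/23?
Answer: 80644140/23 ≈ 3.5063e+6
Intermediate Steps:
j(m) = m/23 (j(m) = m*(1/23) = m/23)
3506728 - j(-44)*(-241) = 3506728 - (1/23)*(-44)*(-241) = 3506728 - (-44)*(-241)/23 = 3506728 - 1*10604/23 = 3506728 - 10604/23 = 80644140/23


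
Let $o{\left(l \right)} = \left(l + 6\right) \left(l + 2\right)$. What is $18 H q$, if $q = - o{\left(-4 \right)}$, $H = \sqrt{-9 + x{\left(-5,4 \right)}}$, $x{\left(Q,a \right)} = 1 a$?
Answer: $72 i \sqrt{5} \approx 161.0 i$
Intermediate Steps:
$x{\left(Q,a \right)} = a$
$H = i \sqrt{5}$ ($H = \sqrt{-9 + 4} = \sqrt{-5} = i \sqrt{5} \approx 2.2361 i$)
$o{\left(l \right)} = \left(2 + l\right) \left(6 + l\right)$ ($o{\left(l \right)} = \left(6 + l\right) \left(2 + l\right) = \left(2 + l\right) \left(6 + l\right)$)
$q = 4$ ($q = - (12 + \left(-4\right)^{2} + 8 \left(-4\right)) = - (12 + 16 - 32) = \left(-1\right) \left(-4\right) = 4$)
$18 H q = 18 i \sqrt{5} \cdot 4 = 72 i \sqrt{5}$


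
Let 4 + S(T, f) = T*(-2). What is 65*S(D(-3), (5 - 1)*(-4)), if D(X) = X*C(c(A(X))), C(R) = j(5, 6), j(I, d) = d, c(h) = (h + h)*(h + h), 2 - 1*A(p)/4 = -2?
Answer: 2080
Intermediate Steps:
A(p) = 16 (A(p) = 8 - 4*(-2) = 8 + 8 = 16)
c(h) = 4*h² (c(h) = (2*h)*(2*h) = 4*h²)
C(R) = 6
D(X) = 6*X (D(X) = X*6 = 6*X)
S(T, f) = -4 - 2*T (S(T, f) = -4 + T*(-2) = -4 - 2*T)
65*S(D(-3), (5 - 1)*(-4)) = 65*(-4 - 12*(-3)) = 65*(-4 - 2*(-18)) = 65*(-4 + 36) = 65*32 = 2080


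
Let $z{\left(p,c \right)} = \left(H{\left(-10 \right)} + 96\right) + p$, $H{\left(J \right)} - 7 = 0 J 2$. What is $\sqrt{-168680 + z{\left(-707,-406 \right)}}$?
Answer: $2 i \sqrt{42321} \approx 411.44 i$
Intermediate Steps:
$H{\left(J \right)} = 7$ ($H{\left(J \right)} = 7 + 0 J 2 = 7 + 0 \cdot 2 = 7 + 0 = 7$)
$z{\left(p,c \right)} = 103 + p$ ($z{\left(p,c \right)} = \left(7 + 96\right) + p = 103 + p$)
$\sqrt{-168680 + z{\left(-707,-406 \right)}} = \sqrt{-168680 + \left(103 - 707\right)} = \sqrt{-168680 - 604} = \sqrt{-169284} = 2 i \sqrt{42321}$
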